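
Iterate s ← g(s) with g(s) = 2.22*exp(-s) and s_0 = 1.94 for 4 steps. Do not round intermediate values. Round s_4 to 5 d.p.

s_1 = g(1.940000) = 0.319023
s_2 = g(0.319023) = 1.613627
s_3 = g(1.613627) = 0.442144
s_4 = g(0.442144) = 1.426699

1.42670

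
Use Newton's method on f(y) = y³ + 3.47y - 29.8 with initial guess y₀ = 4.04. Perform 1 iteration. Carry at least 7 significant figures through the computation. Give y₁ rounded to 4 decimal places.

Newton update: y ← y − f(y)/f'(y).
f'(y) = 3y² + 3.47
y_0 = 4.040000: f = 50.158064, f' = 52.434800 → y_1 = 4.040000 - (50.158064)/(52.434800) = 3.083420

3.0834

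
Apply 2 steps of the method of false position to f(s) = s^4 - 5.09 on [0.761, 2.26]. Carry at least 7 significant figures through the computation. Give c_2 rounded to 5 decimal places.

1.23046

False-position update: c = (a·f(b) − b·f(a))/(f(b) − f(a)); replace the endpoint whose sign matches f(c).
f(0.761000) = -4.754619, f(2.260000) = 20.997578
step 1: c = 1.037760, f(c) = -3.930188 < 0 → new bracket [1.037760, 2.260000]
step 2: c = 1.230462, f(c) = -2.797693 < 0 → new bracket [1.230462, 2.260000]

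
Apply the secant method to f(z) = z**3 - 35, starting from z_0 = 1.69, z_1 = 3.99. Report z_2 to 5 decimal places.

f(z_0) = -30.173191, f(z_1) = 28.521199
z_2 = 3.990000 - (28.521199)·(3.990000 - 1.690000)/(28.521199 - (-30.173191)) = 2.872368; f(z_2) = -11.301546

2.87237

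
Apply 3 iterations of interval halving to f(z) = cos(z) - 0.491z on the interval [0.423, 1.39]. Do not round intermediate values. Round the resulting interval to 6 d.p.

[1.027375, 1.148250]

f(0.423000) = 0.704169, f(1.390000) = -0.502677 (opposite signs)
step 1: m = 0.906500, f(m) = 0.171414 > 0 → root in [0.906500, 1.390000]
step 2: m = 1.148250, f(m) = -0.153707 < 0 → root in [0.906500, 1.148250]
step 3: m = 1.027375, f(m) = 0.012626 > 0 → root in [1.027375, 1.148250]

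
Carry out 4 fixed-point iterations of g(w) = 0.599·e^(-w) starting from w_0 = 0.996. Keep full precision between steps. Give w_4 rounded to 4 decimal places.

w_1 = g(0.996000) = 0.221243
w_2 = g(0.221243) = 0.480112
w_3 = g(0.480112) = 0.370610
w_4 = g(0.370610) = 0.413498

0.4135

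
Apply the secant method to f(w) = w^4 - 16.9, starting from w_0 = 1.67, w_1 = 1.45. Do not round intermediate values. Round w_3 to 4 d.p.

1.9133

f(w_0) = -9.122037, f(w_1) = -12.479494
w_2 = 1.450000 - (-12.479494)·(1.450000 - 1.670000)/(-12.479494 - (-9.122037)) = 2.267729; f(w_2) = 9.546263
w_3 = 2.267729 - (9.546263)·(2.267729 - 1.450000)/(9.546263 - (-12.479494)) = 1.913314; f(w_3) = -3.498763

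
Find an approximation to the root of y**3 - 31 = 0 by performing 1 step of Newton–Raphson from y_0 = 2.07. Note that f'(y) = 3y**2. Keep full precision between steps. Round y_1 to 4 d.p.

y_0 = 2.070000: f = -22.130257, f' = 12.854700 → y_1 = 2.070000 - (-22.130257)/(12.854700) = 3.791569

3.7916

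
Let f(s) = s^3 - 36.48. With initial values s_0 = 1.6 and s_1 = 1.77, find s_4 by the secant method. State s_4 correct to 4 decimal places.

f(s_0) = -32.384000, f(s_1) = -30.934767
s_2 = 1.770000 - (-30.934767)·(1.770000 - 1.600000)/(-30.934767 - (-32.384000)) = 5.398754; f(s_2) = 120.875046
s_3 = 5.398754 - (120.875046)·(5.398754 - 1.770000)/(120.875046 - (-30.934767)) = 2.509443; f(s_3) = -20.677279
s_4 = 2.509443 - (-20.677279)·(2.509443 - 5.398754)/(-20.677279 - (120.875046)) = 2.931499; f(s_4) = -11.287607

2.9315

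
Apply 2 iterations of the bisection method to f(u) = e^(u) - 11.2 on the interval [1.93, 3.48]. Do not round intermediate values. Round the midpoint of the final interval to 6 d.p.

f(1.930000) = -4.310490, f(3.480000) = 21.259722 (opposite signs)
step 1: m = 2.705000, f(m) = 3.754317 > 0 → root in [1.930000, 2.705000]
step 2: m = 2.317500, f(m) = -1.049733 < 0 → root in [2.317500, 2.705000]
Midpoint of [2.317500, 2.705000] = 2.511250

2.511250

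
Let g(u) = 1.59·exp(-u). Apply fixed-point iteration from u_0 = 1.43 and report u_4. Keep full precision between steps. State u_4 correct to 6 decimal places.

u_1 = g(1.430000) = 0.380501
u_2 = g(0.380501) = 1.086795
u_3 = g(1.086795) = 0.536300
u_4 = g(0.536300) = 0.930004

0.930004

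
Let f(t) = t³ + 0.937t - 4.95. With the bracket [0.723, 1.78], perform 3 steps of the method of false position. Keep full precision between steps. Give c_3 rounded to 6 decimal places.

1.519021

False-position update: c = (a·f(b) − b·f(a))/(f(b) − f(a)); replace the endpoint whose sign matches f(c).
f(0.723000) = -3.894616, f(1.780000) = 2.357612
step 1: c = 1.381423, f(c) = -1.019398 < 0 → new bracket [1.381423, 1.780000]
step 2: c = 1.501739, f(c) = -0.156119 < 0 → new bracket [1.501739, 1.780000]
step 3: c = 1.519021, f(c) = -0.021652 < 0 → new bracket [1.519021, 1.780000]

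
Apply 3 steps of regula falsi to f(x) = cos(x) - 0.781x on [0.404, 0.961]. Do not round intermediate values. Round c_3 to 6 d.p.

0.847468

f(0.404000) = 0.603972, f(0.961000) = -0.177840
step 1: c = 0.834298, f(c) = 0.020111 > 0 → new bracket [0.834298, 0.961000]
step 2: c = 0.847170, f(c) = 0.000466 > 0 → new bracket [0.847170, 0.961000]
step 3: c = 0.847468, f(c) = 0.000011 > 0 → new bracket [0.847468, 0.961000]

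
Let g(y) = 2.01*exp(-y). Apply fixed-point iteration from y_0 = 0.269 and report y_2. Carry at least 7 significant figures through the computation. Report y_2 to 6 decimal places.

y_1 = g(0.269000) = 1.535928
y_2 = g(1.535928) = 0.432664

0.432664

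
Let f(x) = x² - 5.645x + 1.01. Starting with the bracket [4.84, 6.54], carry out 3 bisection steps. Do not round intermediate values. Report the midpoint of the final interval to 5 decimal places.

f(4.840000) = -2.886200, f(6.540000) = 6.863300 (opposite signs)
step 1: m = 5.690000, f(m) = 1.266050 > 0 → root in [4.840000, 5.690000]
step 2: m = 5.265000, f(m) = -0.990700 < 0 → root in [5.265000, 5.690000]
step 3: m = 5.477500, f(m) = 0.092519 > 0 → root in [5.265000, 5.477500]
Midpoint of [5.265000, 5.477500] = 5.371250

5.37125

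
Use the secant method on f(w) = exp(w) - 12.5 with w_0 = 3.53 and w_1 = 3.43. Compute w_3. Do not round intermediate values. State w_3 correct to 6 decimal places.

2.650636

f(w_0) = 21.623968, f(w_1) = 18.376643
w_2 = 3.430000 - (18.376643)·(3.430000 - 3.530000)/(18.376643 - (21.623968)) = 2.864099; f(w_2) = 5.033249
w_3 = 2.864099 - (5.033249)·(2.864099 - 3.430000)/(5.033249 - (18.376643)) = 2.650636; f(w_3) = 1.663044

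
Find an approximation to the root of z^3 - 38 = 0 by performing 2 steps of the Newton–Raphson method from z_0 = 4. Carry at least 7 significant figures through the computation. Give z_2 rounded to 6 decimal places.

Newton update: z ← z − f(z)/f'(z).
f'(z) = 3z^2
z_0 = 4.000000: f = 26.000000, f' = 48.000000 → z_1 = 4.000000 - (26.000000)/(48.000000) = 3.458333
z_1 = 3.458333: f = 3.361907, f' = 35.880208 → z_2 = 3.458333 - (3.361907)/(35.880208) = 3.364635

3.364635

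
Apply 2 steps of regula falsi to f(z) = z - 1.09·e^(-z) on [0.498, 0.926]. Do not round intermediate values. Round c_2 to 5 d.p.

f(0.498000) = -0.164442, f(0.926000) = 0.494213
step 1: c = 0.604856, f(c) = 0.009549 > 0 → new bracket [0.498000, 0.604856]
step 2: c = 0.598991, f(c) = 0.000183 > 0 → new bracket [0.498000, 0.598991]

0.59899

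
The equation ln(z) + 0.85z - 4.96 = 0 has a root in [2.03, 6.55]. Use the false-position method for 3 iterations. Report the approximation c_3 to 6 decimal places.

4.159575

f(2.030000) = -2.526464, f(6.550000) = 2.486965
step 1: c = 4.307806, f(c) = 0.162064 > 0 → new bracket [2.030000, 4.307806]
step 2: c = 4.170500, f(c) = 0.012961 > 0 → new bracket [2.030000, 4.170500]
step 3: c = 4.159575, f(c) = 0.001052 > 0 → new bracket [2.030000, 4.159575]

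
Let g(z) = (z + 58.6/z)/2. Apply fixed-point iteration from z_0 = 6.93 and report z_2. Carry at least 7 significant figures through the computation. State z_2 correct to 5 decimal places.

z_1 = g(6.930000) = 7.692994
z_2 = g(7.692994) = 7.655157

7.65516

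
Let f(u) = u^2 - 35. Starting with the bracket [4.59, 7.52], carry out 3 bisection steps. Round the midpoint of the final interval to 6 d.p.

5.871875

f(4.590000) = -13.931900, f(7.520000) = 21.550400 (opposite signs)
step 1: m = 6.055000, f(m) = 1.663025 > 0 → root in [4.590000, 6.055000]
step 2: m = 5.322500, f(m) = -6.670994 < 0 → root in [5.322500, 6.055000]
step 3: m = 5.688750, f(m) = -2.638123 < 0 → root in [5.688750, 6.055000]
Midpoint of [5.688750, 6.055000] = 5.871875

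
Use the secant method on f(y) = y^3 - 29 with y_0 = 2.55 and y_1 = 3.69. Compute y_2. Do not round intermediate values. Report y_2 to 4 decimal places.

Secant update: y_(k+1) = y_k − f(y_k)·(y_k − y_(k-1))/(f(y_k) − f(y_(k-1))).
f(y_0) = -12.418625, f(y_1) = 21.243409
y_2 = 3.690000 - (21.243409)·(3.690000 - 2.550000)/(21.243409 - (-12.418625)) = 2.970570; f(y_2) = -2.786848

2.9706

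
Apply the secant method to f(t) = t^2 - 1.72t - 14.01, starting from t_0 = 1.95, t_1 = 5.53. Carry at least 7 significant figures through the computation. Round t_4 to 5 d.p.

4.70273

f(t_0) = -13.561500, f(t_1) = 7.059300
t_2 = 5.530000 - (7.059300)·(5.530000 - 1.950000)/(7.059300 - (-13.561500)) = 4.304427; f(t_2) = -2.885522
t_3 = 4.304427 - (-2.885522)·(4.304427 - 5.530000)/(-2.885522 - (7.059300)) = 4.660031; f(t_3) = -0.309364
t_4 = 4.660031 - (-0.309364)·(4.660031 - 4.304427)/(-0.309364 - (-2.885522)) = 4.702735; f(t_4) = 0.017009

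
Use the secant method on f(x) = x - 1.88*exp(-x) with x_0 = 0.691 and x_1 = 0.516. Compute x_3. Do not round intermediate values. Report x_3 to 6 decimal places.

0.823689

Secant update: x_(k+1) = x_k − f(x_k)·(x_k − x_(k-1))/(f(x_k) − f(x_(k-1))).
f(x_0) = -0.251021, f(x_1) = -0.606178
x_2 = 0.516000 - (-0.606178)·(0.516000 - 0.691000)/(-0.606178 - (-0.251021)) = 0.814688; f(x_2) = -0.017735
x_3 = 0.814688 - (-0.017735)·(0.814688 - 0.516000)/(-0.017735 - (-0.606178)) = 0.823689; f(x_3) = -0.001273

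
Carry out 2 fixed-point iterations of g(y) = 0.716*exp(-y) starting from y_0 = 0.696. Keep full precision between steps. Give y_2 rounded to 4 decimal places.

0.5010

y_1 = g(0.696000) = 0.356980
y_2 = g(0.356980) = 0.501047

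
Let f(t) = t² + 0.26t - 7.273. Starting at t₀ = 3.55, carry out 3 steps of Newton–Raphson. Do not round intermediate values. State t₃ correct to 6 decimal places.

f'(t) = 2t + 0.26
t_0 = 3.550000: f = 6.252500, f' = 7.360000 → t_1 = 3.550000 - (6.252500)/(7.360000) = 2.700476
t_1 = 2.700476: f = 0.721692, f' = 5.660951 → t_2 = 2.700476 - (0.721692)/(5.660951) = 2.572990
t_2 = 2.572990: f = 0.016253, f' = 5.405979 → t_3 = 2.572990 - (0.016253)/(5.405979) = 2.569983

2.569983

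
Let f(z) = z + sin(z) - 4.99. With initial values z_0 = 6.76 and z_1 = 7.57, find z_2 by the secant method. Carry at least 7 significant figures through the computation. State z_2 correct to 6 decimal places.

5.382840

Secant update: z_(k+1) = z_k − f(z_k)·(z_k − z_(k-1))/(f(z_k) − f(z_(k-1))).
f(z_0) = 2.228951, f(z_1) = 3.539947
z_2 = 7.570000 - (3.539947)·(7.570000 - 6.760000)/(3.539947 - (2.228951)) = 5.382840; f(z_2) = -0.390701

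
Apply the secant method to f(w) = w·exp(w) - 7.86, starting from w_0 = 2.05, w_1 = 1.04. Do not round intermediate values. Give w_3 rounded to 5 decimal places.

f(w_0) = 8.064197, f(w_1) = -4.917614
w_2 = 1.040000 - (-4.917614)·(1.040000 - 2.050000)/(-4.917614 - (8.064197)) = 1.422596; f(w_2) = -1.959250
w_3 = 1.422596 - (-1.959250)·(1.422596 - 1.040000)/(-1.959250 - (-4.917614)) = 1.675980; f(w_3) = 1.096483

1.67598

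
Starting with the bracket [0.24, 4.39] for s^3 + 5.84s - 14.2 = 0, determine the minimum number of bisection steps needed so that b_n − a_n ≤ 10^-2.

Initial width b − a = 4.39 − 0.24 = 4.150000.
After n steps the width is (b−a)/2^n; need (b−a)/2^n ≤ 10^-2.
So n ≥ log₂(4.150000/10^-2) = log₂(415.0000) ≈ 8.6970.
Hence n = 9.

9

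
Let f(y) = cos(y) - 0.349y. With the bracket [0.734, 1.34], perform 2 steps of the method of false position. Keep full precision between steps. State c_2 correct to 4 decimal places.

f(0.734000) = 0.486335, f(1.340000) = -0.238907
step 1: c = 1.140373, f(c) = 0.019265 > 0 → new bracket [1.140373, 1.340000]
step 2: c = 1.155270, f(c) = 0.000483 > 0 → new bracket [1.155270, 1.340000]

1.1553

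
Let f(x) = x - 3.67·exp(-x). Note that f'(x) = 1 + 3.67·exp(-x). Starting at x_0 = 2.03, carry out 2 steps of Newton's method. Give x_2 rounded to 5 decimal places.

1.14768

Newton update: x ← x − f(x)/f'(x).
x_0 = 2.030000: f = 1.547999, f' = 1.482001 → x_1 = 2.030000 - (1.547999)/(1.482001) = 0.985467
x_1 = 0.985467: f = -0.384414, f' = 2.369881 → x_2 = 0.985467 - (-0.384414)/(2.369881) = 1.147676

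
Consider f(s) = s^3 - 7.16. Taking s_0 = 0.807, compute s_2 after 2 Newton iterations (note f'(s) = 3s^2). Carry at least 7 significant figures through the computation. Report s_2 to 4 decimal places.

Newton update: s ← s − f(s)/f'(s).
s_0 = 0.807000: f = -6.634442, f' = 1.953747 → s_1 = 0.807000 - (-6.634442)/(1.953747) = 4.202753
s_1 = 4.202753: f = 67.073779, f' = 52.989396 → s_2 = 4.202753 - (67.073779)/(52.989396) = 2.936957

2.9370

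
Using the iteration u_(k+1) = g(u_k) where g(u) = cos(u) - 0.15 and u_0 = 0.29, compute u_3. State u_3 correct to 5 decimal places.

u_1 = g(0.290000) = 0.808244
u_2 = g(0.808244) = 0.540769
u_3 = g(0.540769) = 0.707313

0.70731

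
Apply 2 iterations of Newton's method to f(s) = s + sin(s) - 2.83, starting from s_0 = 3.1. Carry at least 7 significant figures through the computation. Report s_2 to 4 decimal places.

-127.6956

f'(s) = 1 + cos(s)
s_0 = 3.100000: f = 0.311581, f' = 0.000865 → s_1 = 3.100000 - (0.311581)/(0.000865) = -357.171447
s_1 = -357.171447: f = -359.176496, f' = 1.565204 → s_2 = -357.171447 - (-359.176496)/(1.565204) = -127.695640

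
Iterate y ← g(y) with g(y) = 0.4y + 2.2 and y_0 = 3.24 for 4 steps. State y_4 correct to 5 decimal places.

y_1 = g(3.240000) = 3.496000
y_2 = g(3.496000) = 3.598400
y_3 = g(3.598400) = 3.639360
y_4 = g(3.639360) = 3.655744

3.65574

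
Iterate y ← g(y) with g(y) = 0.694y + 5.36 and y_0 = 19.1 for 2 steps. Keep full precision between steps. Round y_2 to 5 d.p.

y_1 = g(19.100000) = 18.615400
y_2 = g(18.615400) = 18.279088

18.27909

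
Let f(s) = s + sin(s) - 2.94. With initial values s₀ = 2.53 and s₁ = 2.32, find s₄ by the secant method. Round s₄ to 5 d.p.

f(s_0) = 0.164172, f(s_1) = 0.112231
s_2 = 2.320000 - (0.112231)·(2.320000 - 2.530000)/(0.112231 - (0.164172)) = 1.866240; f(s_2) = -0.117087
s_3 = 1.866240 - (-0.117087)·(1.866240 - 2.320000)/(-0.117087 - (0.112231)) = 2.097924; f(s_3) = 0.022179
s_4 = 2.097924 - (0.022179)·(2.097924 - 1.866240)/(0.022179 - (-0.117087)) = 2.061026; f(s_4) = 0.003251

2.06103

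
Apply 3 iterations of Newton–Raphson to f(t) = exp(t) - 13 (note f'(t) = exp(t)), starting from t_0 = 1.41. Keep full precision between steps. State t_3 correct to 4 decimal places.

t_0 = 1.410000: f = -8.904045, f' = 4.095955 → t_1 = 1.410000 - (-8.904045)/(4.095955) = 3.583863
t_1 = 3.583863: f = 23.012377, f' = 36.012377 → t_2 = 3.583863 - (23.012377)/(36.012377) = 2.944850
t_2 = 2.944850: f = 6.007805, f' = 19.007805 → t_3 = 2.944850 - (6.007805)/(19.007805) = 2.628779

2.6288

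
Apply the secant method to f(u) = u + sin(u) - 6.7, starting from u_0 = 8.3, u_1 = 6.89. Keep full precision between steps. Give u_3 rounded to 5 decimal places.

f(u_0) = 2.502172, f(u_1) = 0.760254
u_2 = 6.890000 - (0.760254)·(6.890000 - 8.300000)/(0.760254 - (2.502172)) = 6.274611; f(u_2) = -0.433964
u_3 = 6.274611 - (-0.433964)·(6.274611 - 6.890000)/(-0.433964 - (0.760254)) = 6.498236; f(u_3) = 0.011632

6.49824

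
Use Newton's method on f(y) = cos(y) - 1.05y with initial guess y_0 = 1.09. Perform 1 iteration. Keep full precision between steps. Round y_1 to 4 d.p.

f'(y) = -sin(y) - 1.05
y_0 = 1.090000: f = -0.682015, f' = -1.936627 → y_1 = 1.090000 - (-0.682015)/(-1.936627) = 0.737834

0.7378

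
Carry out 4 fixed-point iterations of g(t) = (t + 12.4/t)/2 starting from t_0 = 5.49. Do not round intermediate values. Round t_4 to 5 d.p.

3.52136

t_1 = g(5.490000) = 3.874326
t_2 = g(3.874326) = 3.537441
t_3 = g(3.537441) = 3.521400
t_4 = g(3.521400) = 3.521363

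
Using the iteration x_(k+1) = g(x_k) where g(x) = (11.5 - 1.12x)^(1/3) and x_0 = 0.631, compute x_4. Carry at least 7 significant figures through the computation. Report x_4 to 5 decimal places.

2.09202

x_1 = g(0.631000) = 2.209960
x_2 = g(2.209960) = 2.081996
x_3 = g(2.081996) = 2.092959
x_4 = g(2.092959) = 2.092025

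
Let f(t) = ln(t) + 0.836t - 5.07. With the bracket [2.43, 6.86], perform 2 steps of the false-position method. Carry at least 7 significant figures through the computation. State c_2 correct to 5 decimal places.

4.32332

f(2.430000) = -2.150629, f(6.860000) = 2.590667
step 1: c = 4.439426, f(c) = 0.131886 > 0 → new bracket [2.430000, 4.439426]
step 2: c = 4.323320, f(c) = 0.008319 > 0 → new bracket [2.430000, 4.323320]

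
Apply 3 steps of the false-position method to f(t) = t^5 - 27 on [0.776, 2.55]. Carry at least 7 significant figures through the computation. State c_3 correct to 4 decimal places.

f(0.776000) = -26.718610, f(2.550000) = 80.820391
step 1: c = 1.216759, f(c) = -24.332998 < 0 → new bracket [1.216759, 2.550000]
step 2: c = 1.525278, f(c) = -18.744480 < 0 → new bracket [1.525278, 2.550000]
step 3: c = 1.718196, f(c) = -12.025118 < 0 → new bracket [1.718196, 2.550000]

1.7182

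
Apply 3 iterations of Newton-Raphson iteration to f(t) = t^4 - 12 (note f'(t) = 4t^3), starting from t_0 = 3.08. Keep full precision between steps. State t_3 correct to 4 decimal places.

Newton update: t ← t − f(t)/f'(t).
t_0 = 3.080000: f = 77.991785, f' = 116.872448 → t_1 = 3.080000 - (77.991785)/(116.872448) = 2.412676
t_1 = 2.412676: f = 21.884107, f' = 56.176804 → t_2 = 2.412676 - (21.884107)/(56.176804) = 2.023118
t_2 = 2.023118: f = 4.752713, f' = 33.122556 → t_3 = 2.023118 - (4.752713)/(33.122556) = 1.879630

1.8796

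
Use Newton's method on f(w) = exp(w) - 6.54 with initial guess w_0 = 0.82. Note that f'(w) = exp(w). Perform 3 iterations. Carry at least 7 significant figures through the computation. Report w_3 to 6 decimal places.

w_0 = 0.820000: f = -4.269500, f' = 2.270500 → w_1 = 0.820000 - (-4.269500)/(2.270500) = 2.700423
w_1 = 2.700423: f = 8.346027, f' = 14.886027 → w_2 = 2.700423 - (8.346027)/(14.886027) = 2.139761
w_2 = 2.139761: f = 1.957408, f' = 8.497408 → w_3 = 2.139761 - (1.957408)/(8.497408) = 1.909408

1.909408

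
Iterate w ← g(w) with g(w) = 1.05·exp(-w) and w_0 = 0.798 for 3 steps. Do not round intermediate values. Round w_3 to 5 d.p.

w_1 = g(0.798000) = 0.472740
w_2 = g(0.472740) = 0.654457
w_3 = g(0.654457) = 0.545711

0.54571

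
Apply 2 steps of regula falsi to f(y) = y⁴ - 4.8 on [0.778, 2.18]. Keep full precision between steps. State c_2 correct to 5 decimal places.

1.24441

f(0.778000) = -4.433631, f(2.180000) = 17.785306
step 1: c = 1.057759, f(c) = -3.548165 < 0 → new bracket [1.057759, 2.180000]
step 2: c = 1.244409, f(c) = -2.401979 < 0 → new bracket [1.244409, 2.180000]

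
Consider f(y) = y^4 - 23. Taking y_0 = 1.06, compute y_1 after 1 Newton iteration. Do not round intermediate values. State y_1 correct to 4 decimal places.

5.6228

Newton update: y ← y − f(y)/f'(y).
f'(y) = 4y^3
y_0 = 1.060000: f = -21.737523, f' = 4.764064 → y_1 = 1.060000 - (-21.737523)/(4.764064) = 5.622811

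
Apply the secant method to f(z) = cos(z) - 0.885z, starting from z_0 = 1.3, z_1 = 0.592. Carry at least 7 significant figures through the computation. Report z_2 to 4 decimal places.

f(z_0) = -0.883001, f(z_1) = 0.305906
z_2 = 0.592000 - (0.305906)·(0.592000 - 1.300000)/(0.305906 - (-0.883001)) = 0.774169; f(z_2) = 0.029863

0.7742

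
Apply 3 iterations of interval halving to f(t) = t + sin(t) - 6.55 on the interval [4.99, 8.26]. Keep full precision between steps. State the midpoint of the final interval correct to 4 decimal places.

f(4.990000) = -2.521713, f(8.260000) = 2.628701 (opposite signs)
step 1: m = 6.625000, f(m) = 0.410197 > 0 → root in [4.990000, 6.625000]
step 2: m = 5.807500, f(m) = -1.200448 < 0 → root in [5.807500, 6.625000]
step 3: m = 6.216250, f(m) = -0.400635 < 0 → root in [6.216250, 6.625000]
Midpoint of [6.216250, 6.625000] = 6.420625

6.4206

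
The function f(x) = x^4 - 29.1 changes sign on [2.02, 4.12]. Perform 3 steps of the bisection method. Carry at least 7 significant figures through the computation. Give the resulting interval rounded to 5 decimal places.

[2.28250, 2.54500]

f(2.020000) = -12.450336, f(4.120000) = 259.030255 (opposite signs)
step 1: m = 3.070000, f(m) = 59.728740 > 0 → root in [2.020000, 3.070000]
step 2: m = 2.545000, f(m) = 12.851853 > 0 → root in [2.020000, 2.545000]
step 3: m = 2.282500, f(m) = -1.957919 < 0 → root in [2.282500, 2.545000]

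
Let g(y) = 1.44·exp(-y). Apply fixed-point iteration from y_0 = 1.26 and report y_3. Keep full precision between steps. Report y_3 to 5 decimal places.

y_1 = g(1.260000) = 0.408462
y_2 = g(0.408462) = 0.957127
y_3 = g(0.957127) = 0.552952

0.55295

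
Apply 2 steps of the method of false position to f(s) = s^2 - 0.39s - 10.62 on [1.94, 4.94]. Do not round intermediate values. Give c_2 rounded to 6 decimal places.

f(1.940000) = -7.613000, f(4.940000) = 11.857000
step 1: c = 3.113035, f(c) = -2.143094 < 0 → new bracket [3.113035, 4.940000]
step 2: c = 3.392702, f(c) = -0.432727 < 0 → new bracket [3.392702, 4.940000]

3.392702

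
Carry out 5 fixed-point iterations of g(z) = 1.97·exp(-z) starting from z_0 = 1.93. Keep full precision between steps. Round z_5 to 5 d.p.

0.55985

z_1 = g(1.930000) = 0.285942
z_2 = g(0.285942) = 1.480073
z_3 = g(1.480073) = 0.448413
z_4 = g(0.448413) = 1.258122
z_5 = g(1.258122) = 0.559849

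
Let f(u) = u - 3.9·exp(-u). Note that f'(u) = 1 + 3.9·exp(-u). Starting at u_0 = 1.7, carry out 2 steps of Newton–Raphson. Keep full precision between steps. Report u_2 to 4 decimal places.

u_0 = 1.700000: f = 0.987534, f' = 1.712466 → u_1 = 1.700000 - (0.987534)/(1.712466) = 1.123326
u_1 = 1.123326: f = -0.144940, f' = 2.268266 → u_2 = 1.123326 - (-0.144940)/(2.268266) = 1.187225

1.1872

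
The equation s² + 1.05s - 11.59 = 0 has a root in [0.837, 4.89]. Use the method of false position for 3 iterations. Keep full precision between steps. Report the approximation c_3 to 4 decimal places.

False-position update: c = (a·f(b) − b·f(a))/(f(b) − f(a)); replace the endpoint whose sign matches f(c).
f(0.837000) = -10.010581, f(4.890000) = 17.456600
step 1: c = 2.314140, f(c) = -3.804906 < 0 → new bracket [2.314140, 4.890000]
step 2: c = 2.775110, f(c) = -0.974900 < 0 → new bracket [2.775110, 4.890000]
step 3: c = 2.886973, f(c) = -0.224065 < 0 → new bracket [2.886973, 4.890000]

2.8870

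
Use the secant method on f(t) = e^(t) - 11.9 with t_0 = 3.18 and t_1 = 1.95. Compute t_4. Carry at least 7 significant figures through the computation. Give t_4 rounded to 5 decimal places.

2.47194

Secant update: t_(k+1) = t_k − f(t_k)·(t_k − t_(k-1))/(f(t_k) − f(t_(k-1))).
f(t_0) = 12.146754, f(t_1) = -4.871312
t_2 = 1.950000 - (-4.871312)·(1.950000 - 3.180000)/(-4.871312 - (12.146754)) = 2.302080; f(t_2) = -1.905053
t_3 = 2.302080 - (-1.905053)·(2.302080 - 1.950000)/(-1.905053 - (-4.871312)) = 2.528200; f(t_3) = 0.630925
t_4 = 2.528200 - (0.630925)·(2.528200 - 2.302080)/(0.630925 - (-1.905053)) = 2.471943; f(t_4) = -0.054556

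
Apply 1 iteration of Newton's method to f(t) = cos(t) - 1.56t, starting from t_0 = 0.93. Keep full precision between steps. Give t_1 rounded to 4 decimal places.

0.5688

Newton update: t ← t − f(t)/f'(t).
f'(t) = -sin(t) - 1.56
t_0 = 0.930000: f = -0.852966, f' = -2.361620 → t_1 = 0.930000 - (-0.852966)/(-2.361620) = 0.568822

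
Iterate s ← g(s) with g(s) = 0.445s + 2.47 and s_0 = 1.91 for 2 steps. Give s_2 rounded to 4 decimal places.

3.9474

s_1 = g(1.910000) = 3.319950
s_2 = g(3.319950) = 3.947378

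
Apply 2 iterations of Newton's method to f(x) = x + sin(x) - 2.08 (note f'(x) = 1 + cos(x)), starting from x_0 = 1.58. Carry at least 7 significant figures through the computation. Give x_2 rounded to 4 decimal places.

x_0 = 1.580000: f = 0.499958, f' = 0.990796 → x_1 = 1.580000 - (0.499958)/(0.990796) = 1.075398
x_1 = 1.075398: f = -0.124822, f' = 1.475382 → x_2 = 1.075398 - (-0.124822)/(1.475382) = 1.160002

1.1600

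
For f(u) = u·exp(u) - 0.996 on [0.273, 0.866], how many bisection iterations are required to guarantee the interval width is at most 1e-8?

26

Initial width b − a = 0.866 − 0.273 = 0.593000.
After n steps the width is (b−a)/2^n; need (b−a)/2^n ≤ 1e-8.
So n ≥ log₂(0.593000/1e-8) = log₂(59300000.0000) ≈ 25.8215.
Hence n = 26.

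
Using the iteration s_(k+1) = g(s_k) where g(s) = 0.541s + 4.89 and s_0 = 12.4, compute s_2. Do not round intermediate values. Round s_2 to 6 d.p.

s_1 = g(12.400000) = 11.598400
s_2 = g(11.598400) = 11.164734

11.164734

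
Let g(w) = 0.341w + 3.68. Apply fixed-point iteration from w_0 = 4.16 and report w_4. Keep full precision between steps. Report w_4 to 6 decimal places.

w_1 = g(4.160000) = 5.098560
w_2 = g(5.098560) = 5.418609
w_3 = g(5.418609) = 5.527746
w_4 = g(5.527746) = 5.564961

5.564961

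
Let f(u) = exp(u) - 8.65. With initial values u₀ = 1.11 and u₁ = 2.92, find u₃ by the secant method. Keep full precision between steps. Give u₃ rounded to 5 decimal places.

2.02059

Secant update: u_(k+1) = u_k − f(u_k)·(u_k − u_(k-1))/(f(u_k) − f(u_(k-1))).
f(u_0) = -5.615642, f(u_1) = 9.891287
u_2 = 2.920000 - (9.891287)·(2.920000 - 1.110000)/(9.891287 - (-5.615642)) = 1.765469; f(u_2) = -2.805687
u_3 = 1.765469 - (-2.805687)·(1.765469 - 2.920000)/(-2.805687 - (9.891287)) = 2.020589; f(u_3) = -1.107233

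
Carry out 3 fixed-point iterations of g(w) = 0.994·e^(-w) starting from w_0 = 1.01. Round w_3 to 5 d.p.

w_1 = g(1.010000) = 0.362034
w_2 = g(0.362034) = 0.692081
w_3 = g(0.692081) = 0.497530

0.49753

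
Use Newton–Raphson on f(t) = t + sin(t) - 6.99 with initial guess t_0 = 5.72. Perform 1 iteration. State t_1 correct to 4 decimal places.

6.6974

f'(t) = 1 + cos(t)
t_0 = 5.720000: f = -1.803882, f' = 1.845559 → t_1 = 5.720000 - (-1.803882)/(1.845559) = 6.697418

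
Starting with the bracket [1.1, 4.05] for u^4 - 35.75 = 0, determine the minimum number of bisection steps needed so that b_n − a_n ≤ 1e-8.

29

Initial width b − a = 4.05 − 1.1 = 2.950000.
After n steps the width is (b−a)/2^n; need (b−a)/2^n ≤ 1e-8.
So n ≥ log₂(2.950000/1e-8) = log₂(295000000.0000) ≈ 28.1361.
Hence n = 29.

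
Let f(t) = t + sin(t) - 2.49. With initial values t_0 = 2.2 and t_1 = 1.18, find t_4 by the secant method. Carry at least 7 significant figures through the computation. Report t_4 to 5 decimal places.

f(t_0) = 0.518496, f(t_1) = -0.385394
t_2 = 1.180000 - (-0.385394)·(1.180000 - 2.200000)/(-0.385394 - (0.518496)) = 1.614900; f(t_2) = 0.123928
t_3 = 1.614900 - (0.123928)·(1.614900 - 1.180000)/(0.123928 - (-0.385394)) = 1.509081; f(t_3) = 0.017177
t_4 = 1.509081 - (0.017177)·(1.509081 - 1.614900)/(0.017177 - (0.123928)) = 1.492054; f(t_4) = -0.001045

1.49205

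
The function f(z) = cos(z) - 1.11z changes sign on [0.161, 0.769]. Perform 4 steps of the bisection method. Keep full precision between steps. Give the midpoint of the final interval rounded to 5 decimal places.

0.71200

f(0.161000) = 0.808357, f(0.769000) = -0.134984 (opposite signs)
step 1: m = 0.465000, f(m) = 0.377672 > 0 → root in [0.465000, 0.769000]
step 2: m = 0.617000, f(m) = 0.130748 > 0 → root in [0.617000, 0.769000]
step 3: m = 0.693000, f(m) = 0.000103 > 0 → root in [0.693000, 0.769000]
step 4: m = 0.731000, f(m) = -0.066903 < 0 → root in [0.693000, 0.731000]
Midpoint of [0.693000, 0.731000] = 0.712000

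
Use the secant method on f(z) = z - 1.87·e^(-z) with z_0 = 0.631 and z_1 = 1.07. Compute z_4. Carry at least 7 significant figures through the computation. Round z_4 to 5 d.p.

f(z_0) = -0.363951, f(z_1) = 0.428574
z_2 = 1.070000 - (0.428574)·(1.070000 - 0.631000)/(0.428574 - (-0.363951)) = 0.832602; f(z_2) = 0.019309
z_3 = 0.832602 - (0.019309)·(0.832602 - 1.070000)/(0.019309 - (0.428574)) = 0.821402; f(z_3) = -0.001052
z_4 = 0.821402 - (-0.001052)·(0.821402 - 0.832602)/(-0.001052 - (0.019309)) = 0.821980; f(z_4) = 0.000003

0.82198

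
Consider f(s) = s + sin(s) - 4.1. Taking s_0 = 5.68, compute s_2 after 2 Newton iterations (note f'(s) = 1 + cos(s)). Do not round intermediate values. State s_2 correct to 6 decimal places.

5.047235

s_0 = 5.680000: f = 1.012731, f' = 1.823533 → s_1 = 5.680000 - (1.012731)/(1.823533) = 5.124632
s_1 = 5.124632: f = 0.108408, f' = 1.400666 → s_2 = 5.124632 - (0.108408)/(1.400666) = 5.047235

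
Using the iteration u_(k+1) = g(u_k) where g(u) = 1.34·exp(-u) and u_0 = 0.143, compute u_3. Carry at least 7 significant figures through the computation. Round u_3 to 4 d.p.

0.8809

u_1 = g(0.143000) = 1.161450
u_2 = g(1.161450) = 0.419463
u_3 = g(0.419463) = 0.880916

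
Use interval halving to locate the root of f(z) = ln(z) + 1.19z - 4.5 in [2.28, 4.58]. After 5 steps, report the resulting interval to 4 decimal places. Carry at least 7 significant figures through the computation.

f(2.280000) = -0.962625, f(4.580000) = 2.471899 (opposite signs)
step 1: m = 3.430000, f(m) = 0.814260 > 0 → root in [2.280000, 3.430000]
step 2: m = 2.855000, f(m) = -0.053478 < 0 → root in [2.855000, 3.430000]
step 3: m = 3.142500, f(m) = 0.384594 > 0 → root in [2.855000, 3.142500]
step 4: m = 2.998750, f(m) = 0.166708 > 0 → root in [2.855000, 2.998750]
step 5: m = 2.926875, f(m) = 0.056917 > 0 → root in [2.855000, 2.926875]

[2.8550, 2.9269]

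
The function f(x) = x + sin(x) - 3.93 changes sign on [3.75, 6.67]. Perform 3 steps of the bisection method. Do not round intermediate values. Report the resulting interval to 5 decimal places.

f(3.750000) = -0.751561, f(6.670000) = 3.117240 (opposite signs)
step 1: m = 5.210000, f(m) = 0.401275 > 0 → root in [3.750000, 5.210000]
step 2: m = 4.480000, f(m) = -0.423119 < 0 → root in [4.480000, 5.210000]
step 3: m = 4.845000, f(m) = -0.076220 < 0 → root in [4.845000, 5.210000]

[4.84500, 5.21000]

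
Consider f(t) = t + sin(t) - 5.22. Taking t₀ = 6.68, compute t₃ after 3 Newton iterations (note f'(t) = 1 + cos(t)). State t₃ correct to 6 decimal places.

5.738311

t_0 = 6.680000: f = 1.846483, f' = 1.922297 → t_1 = 6.680000 - (1.846483)/(1.922297) = 5.719439
t_1 = 5.719439: f = -0.034917, f' = 1.845259 → t_2 = 5.719439 - (-0.034917)/(1.845259) = 5.738362
t_2 = 5.738362: f = 0.000095, f' = 1.855219 → t_3 = 5.738362 - (0.000095)/(1.855219) = 5.738311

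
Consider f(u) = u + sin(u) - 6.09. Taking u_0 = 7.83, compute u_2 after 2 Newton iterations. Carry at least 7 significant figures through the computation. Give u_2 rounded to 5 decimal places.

6.44274

Newton update: u ← u − f(u)/f'(u).
f'(u) = 1 + cos(u)
u_0 = 7.830000: f = 2.739712, f' = 1.023979 → u_1 = 7.830000 - (2.739712)/(1.023979) = 5.154446
u_1 = 5.154446: f = -1.839428, f' = 1.427799 → u_2 = 5.154446 - (-1.839428)/(1.427799) = 6.442742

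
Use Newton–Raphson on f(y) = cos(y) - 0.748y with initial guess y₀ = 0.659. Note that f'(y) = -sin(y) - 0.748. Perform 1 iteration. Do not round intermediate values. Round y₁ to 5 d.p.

0.87782

Newton update: y ← y − f(y)/f'(y).
y_0 = 0.659000: f = 0.297673, f' = -1.360327 → y_1 = 0.659000 - (0.297673)/(-1.360327) = 0.877825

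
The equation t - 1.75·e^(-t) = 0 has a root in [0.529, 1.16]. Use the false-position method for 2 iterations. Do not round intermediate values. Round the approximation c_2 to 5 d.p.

0.79362

f(0.529000) = -0.502089, f(1.160000) = 0.611399
step 1: c = 0.813528, f(c) = 0.037768 > 0 → new bracket [0.529000, 0.813528]
step 2: c = 0.793623, f(c) = 0.002266 > 0 → new bracket [0.529000, 0.793623]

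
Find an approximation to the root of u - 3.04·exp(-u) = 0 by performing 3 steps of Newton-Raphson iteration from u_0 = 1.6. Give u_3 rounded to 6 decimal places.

1.056703

f'(u) = 1 + 3.04·exp(-u)
u_0 = 1.600000: f = 0.986235, f' = 1.613765 → u_1 = 1.600000 - (0.986235)/(1.613765) = 0.988861
u_1 = 0.988861: f = -0.142019, f' = 2.130880 → u_2 = 0.988861 - (-0.142019)/(2.130880) = 1.055509
u_2 = 1.055509: f = -0.002457, f' = 2.057966 → u_3 = 1.055509 - (-0.002457)/(2.057966) = 1.056703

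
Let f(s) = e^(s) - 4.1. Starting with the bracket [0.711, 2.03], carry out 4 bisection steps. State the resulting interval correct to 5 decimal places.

[1.37050, 1.45294]

f(0.711000) = -2.063974, f(2.030000) = 3.514086 (opposite signs)
step 1: m = 1.370500, f(m) = -0.162681 < 0 → root in [1.370500, 2.030000]
step 2: m = 1.700250, f(m) = 1.375316 > 0 → root in [1.370500, 1.700250]
step 3: m = 1.535375, f(m) = 0.543066 > 0 → root in [1.370500, 1.535375]
step 4: m = 1.452937, f(m) = 0.175656 > 0 → root in [1.370500, 1.452937]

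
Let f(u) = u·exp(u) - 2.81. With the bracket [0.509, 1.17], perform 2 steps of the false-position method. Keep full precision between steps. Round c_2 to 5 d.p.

1.00957

f(0.509000) = -1.963214, f(1.170000) = 0.959731
step 1: c = 0.952965, f(c) = -0.338594 < 0 → new bracket [0.952965, 1.170000]
step 2: c = 1.009566, f(c) = -0.039338 < 0 → new bracket [1.009566, 1.170000]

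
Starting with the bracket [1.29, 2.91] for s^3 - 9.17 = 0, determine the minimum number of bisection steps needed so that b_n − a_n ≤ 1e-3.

Initial width b − a = 2.91 − 1.29 = 1.620000.
After n steps the width is (b−a)/2^n; need (b−a)/2^n ≤ 1e-3.
So n ≥ log₂(1.620000/1e-3) = log₂(1620.0000) ≈ 10.6618.
Hence n = 11.

11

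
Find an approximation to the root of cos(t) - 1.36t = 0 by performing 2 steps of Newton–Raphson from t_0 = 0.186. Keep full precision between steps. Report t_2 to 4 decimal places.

0.6054

Newton update: t ← t − f(t)/f'(t).
f'(t) = -sin(t) - 1.36
t_0 = 0.186000: f = 0.729792, f' = -1.544929 → t_1 = 0.186000 - (0.729792)/(-1.544929) = 0.658379
t_1 = 0.658379: f = -0.104410, f' = -1.971835 → t_2 = 0.658379 - (-0.104410)/(-1.971835) = 0.605428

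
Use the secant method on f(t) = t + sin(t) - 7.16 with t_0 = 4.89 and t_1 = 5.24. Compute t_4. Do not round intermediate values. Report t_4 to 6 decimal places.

f(t_0) = -3.254269, f(t_1) = -2.784012
t_2 = 5.240000 - (-2.784012)·(5.240000 - 4.890000)/(-2.784012 - (-3.254269)) = 7.312071; f(t_2) = 1.008796
t_3 = 7.312071 - (1.008796)·(7.312071 - 5.240000)/(1.008796 - (-2.784012)) = 6.760950; f(t_3) = 0.060745
t_4 = 6.760950 - (0.060745)·(6.760950 - 7.312071)/(0.060745 - (1.008796)) = 6.725638; f(t_4) = -0.006206

6.725638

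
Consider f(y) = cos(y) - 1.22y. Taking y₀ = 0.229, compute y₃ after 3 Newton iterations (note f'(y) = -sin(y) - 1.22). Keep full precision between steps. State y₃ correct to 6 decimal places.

y_0 = 0.229000: f = 0.694514, f' = -1.447004 → y_1 = 0.229000 - (0.694514)/(-1.447004) = 0.708967
y_1 = 0.708967: f = -0.105905, f' = -1.871050 → y_2 = 0.708967 - (-0.105905)/(-1.871050) = 0.652365
y_2 = 0.652365: f = -0.001235, f' = -1.827068 → y_3 = 0.652365 - (-0.001235)/(-1.827068) = 0.651689

0.651689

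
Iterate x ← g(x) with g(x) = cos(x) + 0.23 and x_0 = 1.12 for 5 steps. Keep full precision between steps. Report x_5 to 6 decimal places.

x_1 = g(1.120000) = 0.665682
x_2 = g(0.665682) = 1.016495
x_3 = g(1.016495) = 0.756349
x_4 = g(0.756349) = 0.957346
x_5 = g(0.957346) = 0.805692

0.805692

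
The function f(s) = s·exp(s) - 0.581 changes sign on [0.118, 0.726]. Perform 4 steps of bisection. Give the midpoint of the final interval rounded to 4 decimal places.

f(0.118000) = -0.448221, f(0.726000) = 0.919495 (opposite signs)
step 1: m = 0.422000, f(m) = 0.062554 > 0 → root in [0.118000, 0.422000]
step 2: m = 0.270000, f(m) = -0.227310 < 0 → root in [0.270000, 0.422000]
step 3: m = 0.346000, f(m) = -0.091963 < 0 → root in [0.346000, 0.422000]
step 4: m = 0.384000, f(m) = -0.017232 < 0 → root in [0.384000, 0.422000]
Midpoint of [0.384000, 0.422000] = 0.403000

0.4030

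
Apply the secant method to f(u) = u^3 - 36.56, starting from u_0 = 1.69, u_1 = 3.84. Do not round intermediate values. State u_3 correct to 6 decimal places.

3.272228

f(u_0) = -31.733191, f(u_1) = 20.063104
u_2 = 3.840000 - (20.063104)·(3.840000 - 1.690000)/(20.063104 - (-31.733191)) = 3.007205; f(u_2) = -9.364986
u_3 = 3.007205 - (-9.364986)·(3.007205 - 3.840000)/(-9.364986 - (20.063104)) = 3.272228; f(u_3) = -1.522696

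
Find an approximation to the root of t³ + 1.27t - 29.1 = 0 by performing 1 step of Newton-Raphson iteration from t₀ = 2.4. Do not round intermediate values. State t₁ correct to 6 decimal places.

3.059191

Newton update: t ← t − f(t)/f'(t).
f'(t) = 3t² + 1.27
t_0 = 2.400000: f = -12.228000, f' = 18.550000 → t_1 = 2.400000 - (-12.228000)/(18.550000) = 3.059191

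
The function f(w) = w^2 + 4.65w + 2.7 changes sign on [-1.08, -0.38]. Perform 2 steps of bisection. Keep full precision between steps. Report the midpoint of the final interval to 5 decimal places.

-0.64250

f(-1.080000) = -1.155600, f(-0.380000) = 1.077400 (opposite signs)
step 1: m = -0.730000, f(m) = -0.161600 < 0 → root in [-0.730000, -0.380000]
step 2: m = -0.555000, f(m) = 0.427275 > 0 → root in [-0.730000, -0.555000]
Midpoint of [-0.730000, -0.555000] = -0.642500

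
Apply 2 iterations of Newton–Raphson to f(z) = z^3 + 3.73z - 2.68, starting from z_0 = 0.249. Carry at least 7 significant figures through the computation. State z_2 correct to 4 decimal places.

Newton update: z ← z − f(z)/f'(z).
f'(z) = 3z^2 + 3.73
z_0 = 0.249000: f = -1.735792, f' = 3.916003 → z_1 = 0.249000 - (-1.735792)/(3.916003) = 0.692256
z_1 = 0.692256: f = 0.233857, f' = 5.167655 → z_2 = 0.692256 - (0.233857)/(5.167655) = 0.647002

0.6470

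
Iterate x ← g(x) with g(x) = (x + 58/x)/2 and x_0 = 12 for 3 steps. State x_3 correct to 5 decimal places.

x_1 = g(12.000000) = 8.416667
x_2 = g(8.416667) = 7.653878
x_3 = g(7.653878) = 7.615868

7.61587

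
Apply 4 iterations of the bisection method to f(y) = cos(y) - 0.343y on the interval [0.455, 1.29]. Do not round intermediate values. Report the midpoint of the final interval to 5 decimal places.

f(0.455000) = 0.742196, f(1.290000) = -0.165349 (opposite signs)
step 1: m = 0.872500, f(m) = 0.343646 > 0 → root in [0.872500, 1.290000]
step 2: m = 1.081250, f(m) = 0.099357 > 0 → root in [1.081250, 1.290000]
step 3: m = 1.185625, f(m) = -0.030951 < 0 → root in [1.081250, 1.185625]
step 4: m = 1.133437, f(m) = 0.034779 > 0 → root in [1.133437, 1.185625]
Midpoint of [1.133437, 1.185625] = 1.159531

1.15953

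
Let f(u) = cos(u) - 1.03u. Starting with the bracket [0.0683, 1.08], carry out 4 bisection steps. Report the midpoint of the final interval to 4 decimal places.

f(0.068300) = 0.927319, f(1.080000) = -0.641072 (opposite signs)
step 1: m = 0.574150, f(m) = 0.248280 > 0 → root in [0.574150, 1.080000]
step 2: m = 0.827075, f(m) = -0.174856 < 0 → root in [0.574150, 0.827075]
step 3: m = 0.700613, f(m) = 0.042817 > 0 → root in [0.700613, 0.827075]
step 4: m = 0.763844, f(m) = -0.064576 < 0 → root in [0.700613, 0.763844]
Midpoint of [0.700613, 0.763844] = 0.732228

0.7322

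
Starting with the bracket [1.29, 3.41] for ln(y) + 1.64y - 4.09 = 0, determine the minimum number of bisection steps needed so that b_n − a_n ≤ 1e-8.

28

Initial width b − a = 3.41 − 1.29 = 2.120000.
After n steps the width is (b−a)/2^n; need (b−a)/2^n ≤ 1e-8.
So n ≥ log₂(2.120000/1e-8) = log₂(212000000.0000) ≈ 27.6595.
Hence n = 28.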